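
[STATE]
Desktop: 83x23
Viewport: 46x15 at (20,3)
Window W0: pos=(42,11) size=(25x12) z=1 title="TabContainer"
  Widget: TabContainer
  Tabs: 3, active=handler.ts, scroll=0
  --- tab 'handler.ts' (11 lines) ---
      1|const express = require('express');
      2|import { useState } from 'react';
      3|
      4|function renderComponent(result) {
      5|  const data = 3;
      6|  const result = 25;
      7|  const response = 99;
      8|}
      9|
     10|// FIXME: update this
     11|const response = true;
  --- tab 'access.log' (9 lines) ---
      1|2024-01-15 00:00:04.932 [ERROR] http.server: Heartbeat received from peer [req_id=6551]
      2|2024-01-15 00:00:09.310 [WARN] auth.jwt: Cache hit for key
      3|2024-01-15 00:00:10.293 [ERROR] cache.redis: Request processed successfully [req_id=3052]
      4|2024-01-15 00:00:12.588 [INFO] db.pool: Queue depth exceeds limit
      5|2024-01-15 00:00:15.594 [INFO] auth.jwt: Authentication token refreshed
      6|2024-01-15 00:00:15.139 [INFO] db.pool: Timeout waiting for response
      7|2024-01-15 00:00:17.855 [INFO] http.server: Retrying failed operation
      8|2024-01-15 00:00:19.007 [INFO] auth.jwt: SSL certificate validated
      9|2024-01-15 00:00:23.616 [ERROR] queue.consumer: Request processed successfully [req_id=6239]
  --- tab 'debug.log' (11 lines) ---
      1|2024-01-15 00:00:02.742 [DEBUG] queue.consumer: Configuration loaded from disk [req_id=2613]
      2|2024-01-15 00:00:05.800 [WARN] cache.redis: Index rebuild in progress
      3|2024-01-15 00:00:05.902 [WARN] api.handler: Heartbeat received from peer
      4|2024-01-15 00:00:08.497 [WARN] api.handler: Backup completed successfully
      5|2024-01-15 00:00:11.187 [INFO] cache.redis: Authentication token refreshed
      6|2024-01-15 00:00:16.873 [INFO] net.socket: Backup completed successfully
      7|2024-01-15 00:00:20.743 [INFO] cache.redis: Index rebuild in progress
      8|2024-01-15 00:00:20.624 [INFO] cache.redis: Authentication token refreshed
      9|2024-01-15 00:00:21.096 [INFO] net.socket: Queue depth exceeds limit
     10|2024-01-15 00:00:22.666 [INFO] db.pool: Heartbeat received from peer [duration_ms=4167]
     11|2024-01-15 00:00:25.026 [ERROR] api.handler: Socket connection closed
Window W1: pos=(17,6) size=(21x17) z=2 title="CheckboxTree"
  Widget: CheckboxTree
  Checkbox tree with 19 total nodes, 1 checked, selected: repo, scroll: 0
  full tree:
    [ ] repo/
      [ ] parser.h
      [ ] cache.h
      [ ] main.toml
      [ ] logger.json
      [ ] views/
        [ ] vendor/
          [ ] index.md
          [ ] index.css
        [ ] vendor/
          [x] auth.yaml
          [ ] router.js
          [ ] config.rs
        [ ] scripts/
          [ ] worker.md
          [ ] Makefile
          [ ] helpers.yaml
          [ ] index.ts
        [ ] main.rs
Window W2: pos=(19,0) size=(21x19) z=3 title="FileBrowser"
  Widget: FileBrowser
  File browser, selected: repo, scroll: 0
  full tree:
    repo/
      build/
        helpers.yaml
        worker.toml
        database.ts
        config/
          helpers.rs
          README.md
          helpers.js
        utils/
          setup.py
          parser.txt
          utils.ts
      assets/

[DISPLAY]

> [-] repo/        ┃                          
    [+] build/     ┃                          
    [+] assets/    ┃                          
                   ┃                          
                   ┃                          
                   ┃                          
                   ┃                          
                   ┃                          
                   ┃  ┏━━━━━━━━━━━━━━━━━━━━━━━
                   ┃  ┃ TabContainer          
                   ┃  ┠───────────────────────
                   ┃  ┃[handler.ts]│ access.lo
                   ┃  ┃───────────────────────
                   ┃  ┃const express = require
                   ┃  ┃import { useState } fro


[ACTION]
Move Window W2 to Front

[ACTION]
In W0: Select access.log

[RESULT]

> [-] repo/        ┃                          
    [+] build/     ┃                          
    [+] assets/    ┃                          
                   ┃                          
                   ┃                          
                   ┃                          
                   ┃                          
                   ┃                          
                   ┃  ┏━━━━━━━━━━━━━━━━━━━━━━━
                   ┃  ┃ TabContainer          
                   ┃  ┠───────────────────────
                   ┃  ┃ handler.ts │[access.lo
                   ┃  ┃───────────────────────
                   ┃  ┃2024-01-15 00:00:04.932
                   ┃  ┃2024-01-15 00:00:09.310


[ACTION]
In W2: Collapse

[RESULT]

> [+] repo/        ┃                          
                   ┃                          
                   ┃                          
                   ┃                          
                   ┃                          
                   ┃                          
                   ┃                          
                   ┃                          
                   ┃  ┏━━━━━━━━━━━━━━━━━━━━━━━
                   ┃  ┃ TabContainer          
                   ┃  ┠───────────────────────
                   ┃  ┃ handler.ts │[access.lo
                   ┃  ┃───────────────────────
                   ┃  ┃2024-01-15 00:00:04.932
                   ┃  ┃2024-01-15 00:00:09.310


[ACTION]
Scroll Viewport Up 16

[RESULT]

━━━━━━━━━━━━━━━━━━━┓                          
 FileBrowser       ┃                          
───────────────────┨                          
> [+] repo/        ┃                          
                   ┃                          
                   ┃                          
                   ┃                          
                   ┃                          
                   ┃                          
                   ┃                          
                   ┃                          
                   ┃  ┏━━━━━━━━━━━━━━━━━━━━━━━
                   ┃  ┃ TabContainer          
                   ┃  ┠───────────────────────
                   ┃  ┃ handler.ts │[access.lo


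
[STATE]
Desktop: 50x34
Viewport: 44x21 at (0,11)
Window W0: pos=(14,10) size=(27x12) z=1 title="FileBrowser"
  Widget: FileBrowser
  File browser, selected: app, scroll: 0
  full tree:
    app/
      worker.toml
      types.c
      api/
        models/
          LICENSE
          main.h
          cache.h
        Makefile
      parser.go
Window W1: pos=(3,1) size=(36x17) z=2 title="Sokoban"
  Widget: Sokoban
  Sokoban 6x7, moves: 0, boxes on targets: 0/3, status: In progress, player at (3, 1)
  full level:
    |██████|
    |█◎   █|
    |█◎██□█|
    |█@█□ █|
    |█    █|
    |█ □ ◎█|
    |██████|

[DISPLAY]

   ┃Moves: 0  0/3                     ┃ ┃   
   ┃                                  ┃─┨   
   ┃                                  ┃ ┃   
   ┃                                  ┃ ┃   
   ┃                                  ┃ ┃   
   ┃                                  ┃ ┃   
   ┗━━━━━━━━━━━━━━━━━━━━━━━━━━━━━━━━━━┛ ┃   
              ┃                         ┃   
              ┃                         ┃   
              ┃                         ┃   
              ┗━━━━━━━━━━━━━━━━━━━━━━━━━┛   
                                            
                                            
                                            
                                            
                                            
                                            
                                            
                                            
                                            
                                            


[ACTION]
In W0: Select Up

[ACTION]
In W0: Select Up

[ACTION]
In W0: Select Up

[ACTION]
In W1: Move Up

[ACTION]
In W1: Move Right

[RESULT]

   ┃Moves: 1  0/3                     ┃ ┃   
   ┃                                  ┃─┨   
   ┃                                  ┃ ┃   
   ┃                                  ┃ ┃   
   ┃                                  ┃ ┃   
   ┃                                  ┃ ┃   
   ┗━━━━━━━━━━━━━━━━━━━━━━━━━━━━━━━━━━┛ ┃   
              ┃                         ┃   
              ┃                         ┃   
              ┃                         ┃   
              ┗━━━━━━━━━━━━━━━━━━━━━━━━━┛   
                                            
                                            
                                            
                                            
                                            
                                            
                                            
                                            
                                            
                                            


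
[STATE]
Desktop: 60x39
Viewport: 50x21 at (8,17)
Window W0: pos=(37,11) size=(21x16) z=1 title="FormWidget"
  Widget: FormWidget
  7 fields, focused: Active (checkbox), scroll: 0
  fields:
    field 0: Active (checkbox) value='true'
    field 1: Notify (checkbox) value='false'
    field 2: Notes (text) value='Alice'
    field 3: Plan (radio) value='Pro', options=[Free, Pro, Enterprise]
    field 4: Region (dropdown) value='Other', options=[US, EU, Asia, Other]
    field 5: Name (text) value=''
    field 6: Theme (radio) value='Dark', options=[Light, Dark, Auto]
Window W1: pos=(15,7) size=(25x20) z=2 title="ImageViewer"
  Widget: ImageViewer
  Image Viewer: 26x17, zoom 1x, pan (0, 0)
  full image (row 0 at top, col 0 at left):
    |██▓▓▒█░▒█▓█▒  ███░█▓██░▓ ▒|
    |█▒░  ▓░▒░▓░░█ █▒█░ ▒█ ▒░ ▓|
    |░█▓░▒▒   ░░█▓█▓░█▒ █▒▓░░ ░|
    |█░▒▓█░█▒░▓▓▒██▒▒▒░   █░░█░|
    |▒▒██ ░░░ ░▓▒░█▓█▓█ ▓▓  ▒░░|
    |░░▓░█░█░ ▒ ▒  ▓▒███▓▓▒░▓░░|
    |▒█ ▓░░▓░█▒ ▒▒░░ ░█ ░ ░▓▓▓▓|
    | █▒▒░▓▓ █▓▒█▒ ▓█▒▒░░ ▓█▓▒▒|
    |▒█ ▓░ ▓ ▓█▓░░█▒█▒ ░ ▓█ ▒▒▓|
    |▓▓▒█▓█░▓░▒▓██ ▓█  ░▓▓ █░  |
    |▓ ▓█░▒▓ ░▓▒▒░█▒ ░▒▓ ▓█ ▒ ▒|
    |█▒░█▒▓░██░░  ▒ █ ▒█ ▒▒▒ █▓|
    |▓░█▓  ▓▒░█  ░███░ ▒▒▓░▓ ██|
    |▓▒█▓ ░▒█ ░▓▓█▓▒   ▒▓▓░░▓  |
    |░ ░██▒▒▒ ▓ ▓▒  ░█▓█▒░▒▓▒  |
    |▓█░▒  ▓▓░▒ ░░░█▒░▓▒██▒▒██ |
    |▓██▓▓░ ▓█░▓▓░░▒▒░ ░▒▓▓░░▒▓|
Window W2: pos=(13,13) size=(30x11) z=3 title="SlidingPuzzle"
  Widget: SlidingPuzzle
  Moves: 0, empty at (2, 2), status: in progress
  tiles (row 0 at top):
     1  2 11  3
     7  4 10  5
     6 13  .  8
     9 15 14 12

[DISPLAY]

     ┃│  1 │  2 │ 11 │  3 │       ┃n:       ( ) F┃
     ┃├────┼────┼────┼────┤       ┃ion:     [Ot▼]┃
     ┃│  7 │  4 │ 10 │  5 │       ┃e:       [   ]┃
     ┃├────┼────┼────┼────┤       ┃me:      ( ) L┃
     ┃│  6 │ 13 │    │  8 │       ┃              ┃
     ┃├────┼────┼────┼────┤       ┃              ┃
     ┗━━━━━━━━━━━━━━━━━━━━━━━━━━━━┛              ┃
       ┃░ ░██▒▒▒ ▓ ▓▒  ░█▓█▒░▒▓┃                 ┃
       ┃▓█░▒  ▓▓░▒ ░░░█▒░▓▒██▒▒┃                 ┃
       ┗━━━━━━━━━━━━━━━━━━━━━━━┛━━━━━━━━━━━━━━━━━┛
                                                  
                                                  
                                                  
                                                  
                                                  
                                                  
                                                  
                                                  
                                                  
                                                  
                                                  


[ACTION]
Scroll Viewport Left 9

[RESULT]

             ┃│  1 │  2 │ 11 │  3 │       ┃n:     
             ┃├────┼────┼────┼────┤       ┃ion:   
             ┃│  7 │  4 │ 10 │  5 │       ┃e:     
             ┃├────┼────┼────┼────┤       ┃me:    
             ┃│  6 │ 13 │    │  8 │       ┃       
             ┃├────┼────┼────┼────┤       ┃       
             ┗━━━━━━━━━━━━━━━━━━━━━━━━━━━━┛       
               ┃░ ░██▒▒▒ ▓ ▓▒  ░█▓█▒░▒▓┃          
               ┃▓█░▒  ▓▓░▒ ░░░█▒░▓▒██▒▒┃          
               ┗━━━━━━━━━━━━━━━━━━━━━━━┛━━━━━━━━━━
                                                  
                                                  
                                                  
                                                  
                                                  
                                                  
                                                  
                                                  
                                                  
                                                  
                                                  


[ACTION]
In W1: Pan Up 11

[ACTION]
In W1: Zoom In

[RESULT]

             ┃│  1 │  2 │ 11 │  3 │       ┃n:     
             ┃├────┼────┼────┼────┤       ┃ion:   
             ┃│  7 │  4 │ 10 │  5 │       ┃e:     
             ┃├────┼────┼────┼────┤       ┃me:    
             ┃│  6 │ 13 │    │  8 │       ┃       
             ┃├────┼────┼────┼────┤       ┃       
             ┗━━━━━━━━━━━━━━━━━━━━━━━━━━━━┛       
               ┃  ██▒▒▒▒░░▓▓▓▓  ██▓▓▒▒█┃          
               ┃  ██▒▒▒▒░░▓▓▓▓  ██▓▓▒▒█┃          
               ┗━━━━━━━━━━━━━━━━━━━━━━━┛━━━━━━━━━━
                                                  
                                                  
                                                  
                                                  
                                                  
                                                  
                                                  
                                                  
                                                  
                                                  
                                                  


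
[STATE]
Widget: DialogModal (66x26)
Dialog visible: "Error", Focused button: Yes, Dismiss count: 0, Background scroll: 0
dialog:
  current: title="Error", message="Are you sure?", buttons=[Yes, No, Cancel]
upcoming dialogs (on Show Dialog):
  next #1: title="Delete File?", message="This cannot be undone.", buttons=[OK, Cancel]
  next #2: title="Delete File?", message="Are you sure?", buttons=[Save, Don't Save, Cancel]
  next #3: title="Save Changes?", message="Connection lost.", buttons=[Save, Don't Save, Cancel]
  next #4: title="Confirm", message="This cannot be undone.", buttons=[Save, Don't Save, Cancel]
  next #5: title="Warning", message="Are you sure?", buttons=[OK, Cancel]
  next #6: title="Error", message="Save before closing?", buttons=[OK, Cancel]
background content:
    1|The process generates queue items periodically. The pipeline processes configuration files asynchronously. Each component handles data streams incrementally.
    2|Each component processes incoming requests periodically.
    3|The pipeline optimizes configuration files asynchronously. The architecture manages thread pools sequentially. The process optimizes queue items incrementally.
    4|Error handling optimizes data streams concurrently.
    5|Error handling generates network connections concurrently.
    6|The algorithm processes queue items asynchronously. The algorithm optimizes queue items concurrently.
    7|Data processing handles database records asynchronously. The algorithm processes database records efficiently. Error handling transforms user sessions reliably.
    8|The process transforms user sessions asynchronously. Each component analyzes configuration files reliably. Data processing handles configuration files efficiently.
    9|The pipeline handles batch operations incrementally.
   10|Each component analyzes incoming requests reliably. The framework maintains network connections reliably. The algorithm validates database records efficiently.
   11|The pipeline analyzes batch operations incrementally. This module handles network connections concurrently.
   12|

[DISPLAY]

The process generates queue items periodically. The pipeline proce
Each component processes incoming requests periodically.          
The pipeline optimizes configuration files asynchronously. The arc
Error handling optimizes data streams concurrently.               
Error handling generates network connections concurrently.        
The algorithm processes queue items asynchronously. The algorithm 
Data processing handles database records asynchronously. The algor
The process transforms user sessions asynchronously. Each componen
The pipeline handles batch operations incrementally.              
Each component analyzes incoming requests reliably. The framework 
The pipeline analyzes┌─────────────────────┐mentally. This module 
                     │        Error        │                      
                     │    Are you sure?    │                      
                     │ [Yes]  No   Cancel  │                      
                     └─────────────────────┘                      
                                                                  
                                                                  
                                                                  
                                                                  
                                                                  
                                                                  
                                                                  
                                                                  
                                                                  
                                                                  
                                                                  


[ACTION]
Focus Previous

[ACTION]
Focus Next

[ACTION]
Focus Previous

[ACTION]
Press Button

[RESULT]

The process generates queue items periodically. The pipeline proce
Each component processes incoming requests periodically.          
The pipeline optimizes configuration files asynchronously. The arc
Error handling optimizes data streams concurrently.               
Error handling generates network connections concurrently.        
The algorithm processes queue items asynchronously. The algorithm 
Data processing handles database records asynchronously. The algor
The process transforms user sessions asynchronously. Each componen
The pipeline handles batch operations incrementally.              
Each component analyzes incoming requests reliably. The framework 
The pipeline analyzes batch operations incrementally. This module 
                                                                  
                                                                  
                                                                  
                                                                  
                                                                  
                                                                  
                                                                  
                                                                  
                                                                  
                                                                  
                                                                  
                                                                  
                                                                  
                                                                  
                                                                  


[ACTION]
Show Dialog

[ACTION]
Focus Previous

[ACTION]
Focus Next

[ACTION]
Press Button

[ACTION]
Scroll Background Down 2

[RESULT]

The pipeline optimizes configuration files asynchronously. The arc
Error handling optimizes data streams concurrently.               
Error handling generates network connections concurrently.        
The algorithm processes queue items asynchronously. The algorithm 
Data processing handles database records asynchronously. The algor
The process transforms user sessions asynchronously. Each componen
The pipeline handles batch operations incrementally.              
Each component analyzes incoming requests reliably. The framework 
The pipeline analyzes batch operations incrementally. This module 
                                                                  
                                                                  
                                                                  
                                                                  
                                                                  
                                                                  
                                                                  
                                                                  
                                                                  
                                                                  
                                                                  
                                                                  
                                                                  
                                                                  
                                                                  
                                                                  
                                                                  


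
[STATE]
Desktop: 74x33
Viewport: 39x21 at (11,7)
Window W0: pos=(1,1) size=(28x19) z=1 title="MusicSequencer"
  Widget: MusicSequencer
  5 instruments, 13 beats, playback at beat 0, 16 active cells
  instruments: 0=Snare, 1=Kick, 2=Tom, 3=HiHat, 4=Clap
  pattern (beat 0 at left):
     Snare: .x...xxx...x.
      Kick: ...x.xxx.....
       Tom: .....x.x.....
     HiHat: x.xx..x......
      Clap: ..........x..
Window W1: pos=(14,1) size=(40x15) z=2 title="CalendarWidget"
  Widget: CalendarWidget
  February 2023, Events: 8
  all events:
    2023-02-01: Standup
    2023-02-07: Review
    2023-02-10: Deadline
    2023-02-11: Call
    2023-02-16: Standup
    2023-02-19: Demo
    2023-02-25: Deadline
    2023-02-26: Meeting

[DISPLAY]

··█┃ 6  7*  8  9 10* 11* 12            
█··┃13 14 15 16* 17 18 19*             
···┃20 21 22 23 24 25* 26*             
   ┃27 28                              
   ┃                                   
   ┃                                   
   ┃                                   
   ┃                                   
   ┗━━━━━━━━━━━━━━━━━━━━━━━━━━━━━━━━━━━
                 ┃                     
                 ┃                     
                 ┃                     
━━━━━━━━━━━━━━━━━┛                     
                                       
                                       
                                       
                                       
                                       
                                       
                                       
                                       


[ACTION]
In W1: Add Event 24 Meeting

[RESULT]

··█┃ 6  7*  8  9 10* 11* 12            
█··┃13 14 15 16* 17 18 19*             
···┃20 21 22 23 24* 25* 26*            
   ┃27 28                              
   ┃                                   
   ┃                                   
   ┃                                   
   ┃                                   
   ┗━━━━━━━━━━━━━━━━━━━━━━━━━━━━━━━━━━━
                 ┃                     
                 ┃                     
                 ┃                     
━━━━━━━━━━━━━━━━━┛                     
                                       
                                       
                                       
                                       
                                       
                                       
                                       
                                       


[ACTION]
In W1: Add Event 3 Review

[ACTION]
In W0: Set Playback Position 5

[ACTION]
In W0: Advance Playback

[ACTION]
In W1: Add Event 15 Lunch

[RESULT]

··█┃ 6  7*  8  9 10* 11* 12            
█··┃13 14 15* 16* 17 18 19*            
···┃20 21 22 23 24* 25* 26*            
   ┃27 28                              
   ┃                                   
   ┃                                   
   ┃                                   
   ┃                                   
   ┗━━━━━━━━━━━━━━━━━━━━━━━━━━━━━━━━━━━
                 ┃                     
                 ┃                     
                 ┃                     
━━━━━━━━━━━━━━━━━┛                     
                                       
                                       
                                       
                                       
                                       
                                       
                                       
                                       


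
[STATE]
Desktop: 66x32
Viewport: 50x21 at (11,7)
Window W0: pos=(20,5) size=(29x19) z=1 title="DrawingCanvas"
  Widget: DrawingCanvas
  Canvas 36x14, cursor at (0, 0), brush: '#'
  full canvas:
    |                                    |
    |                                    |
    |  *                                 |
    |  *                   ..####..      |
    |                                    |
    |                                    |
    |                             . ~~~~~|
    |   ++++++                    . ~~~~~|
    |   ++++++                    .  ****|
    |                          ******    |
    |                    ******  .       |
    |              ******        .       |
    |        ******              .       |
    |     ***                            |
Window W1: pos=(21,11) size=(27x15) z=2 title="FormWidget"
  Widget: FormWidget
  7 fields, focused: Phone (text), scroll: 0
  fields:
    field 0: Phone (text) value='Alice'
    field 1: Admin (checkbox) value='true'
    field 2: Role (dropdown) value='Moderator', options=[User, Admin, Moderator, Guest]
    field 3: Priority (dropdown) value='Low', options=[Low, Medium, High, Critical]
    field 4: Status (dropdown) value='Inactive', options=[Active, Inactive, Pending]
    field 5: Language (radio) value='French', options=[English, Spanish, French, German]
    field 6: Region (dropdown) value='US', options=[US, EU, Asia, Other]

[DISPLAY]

         ┠───────────────────────────┨            
         ┃+                          ┃            
         ┃                           ┃            
         ┃  *                        ┃            
         ┃┏━━━━━━━━━━━━━━━━━━━━━━━━━┓┃            
         ┃┃ FormWidget              ┃┃            
         ┃┠─────────────────────────┨┃            
         ┃┃> Phone:      [Alice    ]┃┃            
         ┃┃  Admin:      [x]        ┃┃            
         ┃┃  Role:       [Moderato▼]┃┃            
         ┃┃  Priority:   [Low     ▼]┃┃            
         ┃┃  Status:     [Inactive▼]┃┃            
         ┃┃  Language:   ( ) English┃┃            
         ┃┃  Region:     [US      ▼]┃┃            
         ┃┃                         ┃┃            
         ┃┃                         ┃┃            
         ┗┃                         ┃┛            
          ┃                         ┃             
          ┗━━━━━━━━━━━━━━━━━━━━━━━━━┛             
                                                  
                                                  


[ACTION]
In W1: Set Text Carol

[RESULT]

         ┠───────────────────────────┨            
         ┃+                          ┃            
         ┃                           ┃            
         ┃  *                        ┃            
         ┃┏━━━━━━━━━━━━━━━━━━━━━━━━━┓┃            
         ┃┃ FormWidget              ┃┃            
         ┃┠─────────────────────────┨┃            
         ┃┃> Phone:      [Carol    ]┃┃            
         ┃┃  Admin:      [x]        ┃┃            
         ┃┃  Role:       [Moderato▼]┃┃            
         ┃┃  Priority:   [Low     ▼]┃┃            
         ┃┃  Status:     [Inactive▼]┃┃            
         ┃┃  Language:   ( ) English┃┃            
         ┃┃  Region:     [US      ▼]┃┃            
         ┃┃                         ┃┃            
         ┃┃                         ┃┃            
         ┗┃                         ┃┛            
          ┃                         ┃             
          ┗━━━━━━━━━━━━━━━━━━━━━━━━━┛             
                                                  
                                                  


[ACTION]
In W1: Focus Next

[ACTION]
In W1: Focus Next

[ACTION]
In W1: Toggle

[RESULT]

         ┠───────────────────────────┨            
         ┃+                          ┃            
         ┃                           ┃            
         ┃  *                        ┃            
         ┃┏━━━━━━━━━━━━━━━━━━━━━━━━━┓┃            
         ┃┃ FormWidget              ┃┃            
         ┃┠─────────────────────────┨┃            
         ┃┃  Phone:      [Carol    ]┃┃            
         ┃┃  Admin:      [x]        ┃┃            
         ┃┃> Role:       [Moderato▼]┃┃            
         ┃┃  Priority:   [Low     ▼]┃┃            
         ┃┃  Status:     [Inactive▼]┃┃            
         ┃┃  Language:   ( ) English┃┃            
         ┃┃  Region:     [US      ▼]┃┃            
         ┃┃                         ┃┃            
         ┃┃                         ┃┃            
         ┗┃                         ┃┛            
          ┃                         ┃             
          ┗━━━━━━━━━━━━━━━━━━━━━━━━━┛             
                                                  
                                                  


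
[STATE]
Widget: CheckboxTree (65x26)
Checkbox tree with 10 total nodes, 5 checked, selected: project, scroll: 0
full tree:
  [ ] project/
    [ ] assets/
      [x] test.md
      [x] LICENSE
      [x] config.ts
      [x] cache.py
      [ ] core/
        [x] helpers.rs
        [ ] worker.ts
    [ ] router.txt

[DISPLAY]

>[-] project/                                                    
   [-] assets/                                                   
     [x] test.md                                                 
     [x] LICENSE                                                 
     [x] config.ts                                               
     [x] cache.py                                                
     [-] core/                                                   
       [x] helpers.rs                                            
       [ ] worker.ts                                             
   [ ] router.txt                                                
                                                                 
                                                                 
                                                                 
                                                                 
                                                                 
                                                                 
                                                                 
                                                                 
                                                                 
                                                                 
                                                                 
                                                                 
                                                                 
                                                                 
                                                                 
                                                                 


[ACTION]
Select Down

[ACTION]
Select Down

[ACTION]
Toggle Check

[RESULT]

 [-] project/                                                    
   [-] assets/                                                   
>    [ ] test.md                                                 
     [x] LICENSE                                                 
     [x] config.ts                                               
     [x] cache.py                                                
     [-] core/                                                   
       [x] helpers.rs                                            
       [ ] worker.ts                                             
   [ ] router.txt                                                
                                                                 
                                                                 
                                                                 
                                                                 
                                                                 
                                                                 
                                                                 
                                                                 
                                                                 
                                                                 
                                                                 
                                                                 
                                                                 
                                                                 
                                                                 
                                                                 


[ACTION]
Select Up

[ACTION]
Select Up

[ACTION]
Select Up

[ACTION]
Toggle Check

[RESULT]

>[x] project/                                                    
   [x] assets/                                                   
     [x] test.md                                                 
     [x] LICENSE                                                 
     [x] config.ts                                               
     [x] cache.py                                                
     [x] core/                                                   
       [x] helpers.rs                                            
       [x] worker.ts                                             
   [x] router.txt                                                
                                                                 
                                                                 
                                                                 
                                                                 
                                                                 
                                                                 
                                                                 
                                                                 
                                                                 
                                                                 
                                                                 
                                                                 
                                                                 
                                                                 
                                                                 
                                                                 


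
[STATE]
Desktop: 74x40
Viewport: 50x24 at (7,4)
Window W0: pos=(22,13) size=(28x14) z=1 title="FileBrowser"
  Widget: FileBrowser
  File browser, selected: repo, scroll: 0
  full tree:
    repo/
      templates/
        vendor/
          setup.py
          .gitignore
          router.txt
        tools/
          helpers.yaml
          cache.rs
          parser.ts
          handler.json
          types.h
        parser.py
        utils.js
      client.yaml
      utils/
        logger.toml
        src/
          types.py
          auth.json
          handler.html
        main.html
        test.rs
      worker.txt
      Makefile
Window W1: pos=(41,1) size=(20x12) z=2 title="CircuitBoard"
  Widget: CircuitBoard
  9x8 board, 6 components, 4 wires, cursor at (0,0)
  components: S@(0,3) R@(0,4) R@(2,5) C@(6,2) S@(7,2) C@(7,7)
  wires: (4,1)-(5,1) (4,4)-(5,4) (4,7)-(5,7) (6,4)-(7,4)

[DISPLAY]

                                  ┃   0 1 2 3 4 5 
                                  ┃0  [.]         
                                  ┃               
                                  ┃1              
                                  ┃               
                                  ┃2              
                                  ┃               
                                  ┃3              
                                  ┗━━━━━━━━━━━━━━━
               ┏━━━━━━━━━━━━━━━━━━━━━━━━━━┓       
               ┃ FileBrowser              ┃       
               ┠──────────────────────────┨       
               ┃> [-] repo/               ┃       
               ┃    [+] templates/        ┃       
               ┃    client.yaml           ┃       
               ┃    [+] utils/            ┃       
               ┃    worker.txt            ┃       
               ┃    Makefile              ┃       
               ┃                          ┃       
               ┃                          ┃       
               ┃                          ┃       
               ┃                          ┃       
               ┗━━━━━━━━━━━━━━━━━━━━━━━━━━┛       
                                                  


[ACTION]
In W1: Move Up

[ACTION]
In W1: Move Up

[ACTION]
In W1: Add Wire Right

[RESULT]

                                  ┃   0 1 2 3 4 5 
                                  ┃0  [.]─ ·      
                                  ┃               
                                  ┃1              
                                  ┃               
                                  ┃2              
                                  ┃               
                                  ┃3              
                                  ┗━━━━━━━━━━━━━━━
               ┏━━━━━━━━━━━━━━━━━━━━━━━━━━┓       
               ┃ FileBrowser              ┃       
               ┠──────────────────────────┨       
               ┃> [-] repo/               ┃       
               ┃    [+] templates/        ┃       
               ┃    client.yaml           ┃       
               ┃    [+] utils/            ┃       
               ┃    worker.txt            ┃       
               ┃    Makefile              ┃       
               ┃                          ┃       
               ┃                          ┃       
               ┃                          ┃       
               ┃                          ┃       
               ┗━━━━━━━━━━━━━━━━━━━━━━━━━━┛       
                                                  


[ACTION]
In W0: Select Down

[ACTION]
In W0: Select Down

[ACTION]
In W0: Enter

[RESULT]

                                  ┃   0 1 2 3 4 5 
                                  ┃0  [.]─ ·      
                                  ┃               
                                  ┃1              
                                  ┃               
                                  ┃2              
                                  ┃               
                                  ┃3              
                                  ┗━━━━━━━━━━━━━━━
               ┏━━━━━━━━━━━━━━━━━━━━━━━━━━┓       
               ┃ FileBrowser              ┃       
               ┠──────────────────────────┨       
               ┃  [-] repo/               ┃       
               ┃    [+] templates/        ┃       
               ┃  > client.yaml           ┃       
               ┃    [+] utils/            ┃       
               ┃    worker.txt            ┃       
               ┃    Makefile              ┃       
               ┃                          ┃       
               ┃                          ┃       
               ┃                          ┃       
               ┃                          ┃       
               ┗━━━━━━━━━━━━━━━━━━━━━━━━━━┛       
                                                  
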